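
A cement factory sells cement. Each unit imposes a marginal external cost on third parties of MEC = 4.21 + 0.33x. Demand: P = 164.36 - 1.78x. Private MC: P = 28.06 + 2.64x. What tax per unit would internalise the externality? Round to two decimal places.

Social marginal cost = private MC + MEC = 32.27 + 2.97x.
Set SMC = demand: 32.27 + 2.97x = 164.36 - 1.78x → x* = 27.8084.
The Pigouvian tax equals MEC at x*: 4.21 + 0.33×27.8084 = 13.3868.

tax = 13.39 per unit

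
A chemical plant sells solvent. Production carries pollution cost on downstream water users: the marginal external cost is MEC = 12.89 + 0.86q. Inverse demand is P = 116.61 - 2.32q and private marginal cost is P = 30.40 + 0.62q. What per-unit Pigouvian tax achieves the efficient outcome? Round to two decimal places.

tax = 29.48 per unit

Social marginal cost = private MC + MEC = 43.29 + 1.48q.
Set SMC = demand: 43.29 + 1.48q = 116.61 - 2.32q → q* = 19.2947.
The Pigouvian tax equals MEC at q*: 12.89 + 0.86×19.2947 = 29.4834.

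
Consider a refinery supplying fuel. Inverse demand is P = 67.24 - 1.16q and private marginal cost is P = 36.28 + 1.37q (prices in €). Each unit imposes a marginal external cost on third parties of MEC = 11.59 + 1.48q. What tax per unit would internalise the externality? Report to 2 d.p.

Social marginal cost = private MC + MEC = 47.87 + 2.85q.
Set SMC = demand: 47.87 + 2.85q = 67.24 - 1.16q → q* = 4.8304.
The Pigouvian tax equals MEC at q*: 11.59 + 1.48×4.8304 = 18.7390.

tax = €18.74 per unit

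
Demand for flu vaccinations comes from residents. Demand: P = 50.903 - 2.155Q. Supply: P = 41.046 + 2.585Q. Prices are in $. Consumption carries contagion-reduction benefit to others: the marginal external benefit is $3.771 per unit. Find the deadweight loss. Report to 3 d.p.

DWL = $1.500

Market equilibrium (private): 41.046 + 2.585Q = 50.903 - 2.155Q → Q_m = 2.0795.
Social marginal benefit = demand + MEB = 54.674 - 2.155Q.
Set SMB = MC: 54.674 - 2.155Q = 41.046 + 2.585Q → Q* = 2.8751.
Height of the DWL triangle at Q_m is SMB(Q_m) − MC(Q_m) = MEB(Q_m) = 3.7710.
DWL = ½ × 0.7956 × 3.7710 = 1.5001.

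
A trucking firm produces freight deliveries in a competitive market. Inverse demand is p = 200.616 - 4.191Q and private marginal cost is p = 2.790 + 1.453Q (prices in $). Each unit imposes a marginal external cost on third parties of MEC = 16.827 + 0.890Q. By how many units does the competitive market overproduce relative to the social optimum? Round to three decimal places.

7.350 units

Market equilibrium (private): 2.790 + 1.453Q = 200.616 - 4.191Q → Q_m = 35.0507.
Social marginal cost = private MC + MEC = 19.617 + 2.343Q.
Set SMC = demand: 19.617 + 2.343Q = 200.616 - 4.191Q → Q* = 27.7011.
Gap = |35.0507 − 27.7011| = 7.3496.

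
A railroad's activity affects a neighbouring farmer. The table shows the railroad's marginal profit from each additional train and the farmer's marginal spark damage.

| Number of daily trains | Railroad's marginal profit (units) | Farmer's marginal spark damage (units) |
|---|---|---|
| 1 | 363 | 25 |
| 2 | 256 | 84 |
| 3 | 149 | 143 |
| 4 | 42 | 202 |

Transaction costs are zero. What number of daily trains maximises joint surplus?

Bargaining reaches the level where marginal profit last exceeds marginal spark damage.
That holds through level 3 (149 ≥ 143) but not at 4 (42 < 202).

3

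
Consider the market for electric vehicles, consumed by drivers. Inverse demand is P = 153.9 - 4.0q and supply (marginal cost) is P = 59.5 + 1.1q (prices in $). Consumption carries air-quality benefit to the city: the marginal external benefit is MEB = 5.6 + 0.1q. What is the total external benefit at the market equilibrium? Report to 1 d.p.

Market equilibrium (private): 59.5 + 1.1q = 153.9 - 4.0q → q_m = 18.5098.
Total external benefit = ∫₀^{q_m} (5.6 + 0.1q) dq = 5.6×18.5098 + ½×0.1×18.5098² = 120.7855.

$120.8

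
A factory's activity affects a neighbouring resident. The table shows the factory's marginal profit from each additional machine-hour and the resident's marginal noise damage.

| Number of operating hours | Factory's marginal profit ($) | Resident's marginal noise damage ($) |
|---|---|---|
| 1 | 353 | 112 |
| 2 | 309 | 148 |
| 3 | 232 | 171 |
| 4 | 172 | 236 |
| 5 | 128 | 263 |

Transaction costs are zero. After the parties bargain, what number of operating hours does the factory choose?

3

Bargaining reaches the level where marginal profit last exceeds marginal noise damage.
That holds through level 3 (232 ≥ 171) but not at 4 (172 < 236).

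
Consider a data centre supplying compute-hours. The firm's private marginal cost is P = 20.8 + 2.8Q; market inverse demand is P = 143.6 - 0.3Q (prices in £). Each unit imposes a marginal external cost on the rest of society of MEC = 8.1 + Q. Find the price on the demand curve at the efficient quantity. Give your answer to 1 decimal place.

Social marginal cost = private MC + MEC = 28.9 + 3.8Q.
Set SMC = demand: 28.9 + 3.8Q = 143.6 - 0.3Q → Q* = 27.9756.
Consumer price on the demand curve at Q*: 143.6 − 0.3×27.9756 = 135.2073.

P = £135.2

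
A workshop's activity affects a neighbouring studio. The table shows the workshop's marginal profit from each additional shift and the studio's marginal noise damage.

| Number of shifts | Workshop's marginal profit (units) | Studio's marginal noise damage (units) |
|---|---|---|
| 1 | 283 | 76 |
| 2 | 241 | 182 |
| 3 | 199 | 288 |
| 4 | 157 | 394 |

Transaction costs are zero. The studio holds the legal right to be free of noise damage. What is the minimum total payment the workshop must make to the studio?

258

Efficient level: marginal profit ≥ marginal noise damage through level 2, so k* = 2.
With the studio holding the right, the workshop must at least compensate total damage at k*: 76 + 182 = 258.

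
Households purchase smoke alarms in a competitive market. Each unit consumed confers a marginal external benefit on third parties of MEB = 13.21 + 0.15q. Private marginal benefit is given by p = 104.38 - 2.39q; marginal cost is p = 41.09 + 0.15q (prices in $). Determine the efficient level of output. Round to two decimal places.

q* = 32.01

Social marginal benefit = demand + MEB = 117.59 - 2.24q.
Set SMB = MC: 117.59 - 2.24q = 41.09 + 0.15q → q* = 32.0084.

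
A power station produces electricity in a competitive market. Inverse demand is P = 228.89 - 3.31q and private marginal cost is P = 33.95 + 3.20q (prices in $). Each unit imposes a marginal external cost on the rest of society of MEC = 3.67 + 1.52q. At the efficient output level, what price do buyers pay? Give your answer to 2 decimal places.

P = $150.05

Social marginal cost = private MC + MEC = 37.62 + 4.72q.
Set SMC = demand: 37.62 + 4.72q = 228.89 - 3.31q → q* = 23.8194.
Consumer price on the demand curve at q*: 228.89 − 3.31×23.8194 = 150.0478.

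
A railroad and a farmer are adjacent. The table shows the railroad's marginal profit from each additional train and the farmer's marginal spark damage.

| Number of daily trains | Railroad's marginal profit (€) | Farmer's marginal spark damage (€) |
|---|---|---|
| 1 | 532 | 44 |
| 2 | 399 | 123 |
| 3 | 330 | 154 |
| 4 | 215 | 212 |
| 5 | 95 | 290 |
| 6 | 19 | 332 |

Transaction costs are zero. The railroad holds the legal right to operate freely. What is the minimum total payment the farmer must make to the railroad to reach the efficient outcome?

Left alone the railroad would choose level 6 (marginal profit stays positive).
Efficient level: k* = 4 (marginal profit ≥ marginal spark damage through 4).
The farmer must at least cover the railroad's forgone profit from cutting 6→4: 95 + 19 = 114.

€114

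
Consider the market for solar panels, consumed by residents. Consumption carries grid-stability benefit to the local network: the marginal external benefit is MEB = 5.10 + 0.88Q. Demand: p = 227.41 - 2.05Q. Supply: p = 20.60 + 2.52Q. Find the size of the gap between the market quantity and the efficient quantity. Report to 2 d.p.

12.17 units

Market equilibrium (private): 20.60 + 2.52Q = 227.41 - 2.05Q → Q_m = 45.2538.
Social marginal benefit = demand + MEB = 232.51 - 1.17Q.
Set SMB = MC: 232.51 - 1.17Q = 20.60 + 2.52Q → Q* = 57.4282.
Gap = |45.2538 − 57.4282| = 12.1744.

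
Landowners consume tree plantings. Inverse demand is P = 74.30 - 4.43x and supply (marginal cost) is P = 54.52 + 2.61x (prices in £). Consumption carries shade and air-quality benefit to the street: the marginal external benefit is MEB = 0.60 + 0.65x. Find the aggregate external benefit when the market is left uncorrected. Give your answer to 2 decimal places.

Market equilibrium (private): 54.52 + 2.61x = 74.30 - 4.43x → x_m = 2.8097.
Total external benefit = ∫₀^{x_m} (0.60 + 0.65x) dx = 0.60×2.8097 + ½×0.65×2.8097² = 4.2515.

£4.25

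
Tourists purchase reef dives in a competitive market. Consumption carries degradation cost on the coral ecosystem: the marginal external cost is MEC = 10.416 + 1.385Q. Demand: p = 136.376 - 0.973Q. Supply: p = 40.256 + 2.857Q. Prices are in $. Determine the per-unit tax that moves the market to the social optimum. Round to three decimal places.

tax = $33.177 per unit

Social marginal benefit = demand − MEC = 125.960 - 2.358Q.
Set SMB = MC: 125.960 - 2.358Q = 40.256 + 2.857Q → Q* = 16.4341.
The Pigouvian tax equals MEC at Q*: 10.416 + 1.385×16.4341 = 33.1772.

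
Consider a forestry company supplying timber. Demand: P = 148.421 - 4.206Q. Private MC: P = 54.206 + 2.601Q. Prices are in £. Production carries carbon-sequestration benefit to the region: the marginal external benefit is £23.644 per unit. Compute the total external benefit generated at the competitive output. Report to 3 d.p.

£327.254

Market equilibrium (private): 54.206 + 2.601Q = 148.421 - 4.206Q → Q_m = 13.8409.
Total external benefit = MEB × Q_m = 23.644 × 13.8409 = 327.2542.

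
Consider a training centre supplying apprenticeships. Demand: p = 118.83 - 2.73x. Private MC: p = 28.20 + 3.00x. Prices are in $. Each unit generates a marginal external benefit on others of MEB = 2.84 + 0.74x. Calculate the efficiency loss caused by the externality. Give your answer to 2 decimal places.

DWL = $21.20

Market equilibrium (private): 28.20 + 3.00x = 118.83 - 2.73x → x_m = 15.8168.
Social marginal cost = private MC − MEB = 25.36 + 2.26x.
Set SMC = demand: 25.36 + 2.26x = 118.83 - 2.73x → x* = 18.7315.
The loss is the area between SMC and demand from x* to x_m; with linear curves that's a triangle of height MEB(x_m).
DWL = ½ × 2.9147 × 14.5444 = 21.1963.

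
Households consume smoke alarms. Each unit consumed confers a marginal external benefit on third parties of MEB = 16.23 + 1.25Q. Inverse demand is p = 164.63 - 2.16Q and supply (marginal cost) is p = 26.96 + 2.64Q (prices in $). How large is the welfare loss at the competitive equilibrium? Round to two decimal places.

DWL = $382.04

Market equilibrium (private): 26.96 + 2.64Q = 164.63 - 2.16Q → Q_m = 28.6813.
Social marginal benefit = demand + MEB = 180.86 - 0.91Q.
Set SMB = MC: 180.86 - 0.91Q = 26.96 + 2.64Q → Q* = 43.3521.
The loss is the area between SMB and MC from Q* to Q_m; with linear curves that's a triangle of height MEB(Q_m).
DWL = ½ × 14.6708 × 52.0816 = 382.0394.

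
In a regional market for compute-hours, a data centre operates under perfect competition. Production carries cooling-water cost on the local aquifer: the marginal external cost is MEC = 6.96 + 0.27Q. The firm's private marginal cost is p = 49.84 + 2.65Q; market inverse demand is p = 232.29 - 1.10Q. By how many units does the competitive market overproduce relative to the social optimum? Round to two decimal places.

Market equilibrium (private): 49.84 + 2.65Q = 232.29 - 1.10Q → Q_m = 48.6533.
Social marginal cost = private MC + MEC = 56.80 + 2.92Q.
Set SMC = demand: 56.80 + 2.92Q = 232.29 - 1.10Q → Q* = 43.6542.
Gap = |48.6533 − 43.6542| = 4.9991.

5.00 units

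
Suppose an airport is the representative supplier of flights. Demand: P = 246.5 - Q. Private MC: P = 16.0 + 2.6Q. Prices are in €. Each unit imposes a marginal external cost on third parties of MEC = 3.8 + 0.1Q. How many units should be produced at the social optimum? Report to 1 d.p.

Social marginal cost = private MC + MEC = 19.8 + 2.7Q.
Set SMC = demand: 19.8 + 2.7Q = 246.5 - Q → Q* = 61.2703.

Q* = 61.3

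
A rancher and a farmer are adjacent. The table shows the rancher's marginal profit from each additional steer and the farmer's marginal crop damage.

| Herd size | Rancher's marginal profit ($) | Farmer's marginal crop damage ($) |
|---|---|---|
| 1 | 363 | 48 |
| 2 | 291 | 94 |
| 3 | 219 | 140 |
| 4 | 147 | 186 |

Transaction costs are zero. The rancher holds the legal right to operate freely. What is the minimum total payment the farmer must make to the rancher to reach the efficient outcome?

$147

Left alone the rancher would choose level 4 (marginal profit stays positive).
Efficient level: k* = 3 (marginal profit ≥ marginal crop damage through 3).
The farmer must at least cover the rancher's forgone profit from cutting 4→3: 147 = 147.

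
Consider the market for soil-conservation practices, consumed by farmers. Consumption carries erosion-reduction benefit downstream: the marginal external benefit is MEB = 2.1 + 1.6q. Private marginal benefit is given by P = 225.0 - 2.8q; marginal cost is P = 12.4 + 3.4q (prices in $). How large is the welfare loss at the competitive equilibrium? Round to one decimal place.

Market equilibrium (private): 12.4 + 3.4q = 225.0 - 2.8q → q_m = 34.2903.
Social marginal benefit = demand + MEB = 227.1 - 1.2q.
Set SMB = MC: 227.1 - 1.2q = 12.4 + 3.4q → q* = 46.6739.
The loss is the area between SMB and MC from q* to q_m; with linear curves that's a triangle of height MEB(q_m).
DWL = ½ × 12.3836 × 56.9645 = 352.7128.

DWL = $352.7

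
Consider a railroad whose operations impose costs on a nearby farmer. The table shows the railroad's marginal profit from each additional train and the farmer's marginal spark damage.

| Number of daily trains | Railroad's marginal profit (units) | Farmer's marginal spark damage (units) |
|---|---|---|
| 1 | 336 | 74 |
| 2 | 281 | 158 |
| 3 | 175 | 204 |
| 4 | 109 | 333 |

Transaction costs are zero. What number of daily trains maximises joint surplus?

Bargaining reaches the level where marginal profit last exceeds marginal spark damage.
That holds through level 2 (281 ≥ 158) but not at 3 (175 < 204).

2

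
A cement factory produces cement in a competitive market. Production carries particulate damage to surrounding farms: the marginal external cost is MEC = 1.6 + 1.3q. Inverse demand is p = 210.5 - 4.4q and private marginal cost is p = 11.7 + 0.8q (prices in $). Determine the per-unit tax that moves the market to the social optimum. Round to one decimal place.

Social marginal cost = private MC + MEC = 13.3 + 2.1q.
Set SMC = demand: 13.3 + 2.1q = 210.5 - 4.4q → q* = 30.3385.
The Pigouvian tax equals MEC at q*: 1.6 + 1.3×30.3385 = 41.0401.

tax = $41.0 per unit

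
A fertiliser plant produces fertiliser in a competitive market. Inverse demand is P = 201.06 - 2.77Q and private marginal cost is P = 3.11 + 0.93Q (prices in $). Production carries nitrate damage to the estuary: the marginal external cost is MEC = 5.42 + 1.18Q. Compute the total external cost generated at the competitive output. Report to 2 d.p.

Market equilibrium (private): 3.11 + 0.93Q = 201.06 - 2.77Q → Q_m = 53.5000.
Total external cost = ∫₀^{Q_m} (5.42 + 1.18Q) dQ = 5.42×53.5000 + ½×1.18×53.5000² = 1978.6975.

$1978.70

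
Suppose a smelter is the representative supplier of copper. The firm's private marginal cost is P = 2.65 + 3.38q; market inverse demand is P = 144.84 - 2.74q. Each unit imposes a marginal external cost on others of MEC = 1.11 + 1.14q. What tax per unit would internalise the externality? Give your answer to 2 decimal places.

tax = 23.26 per unit

Social marginal cost = private MC + MEC = 3.76 + 4.52q.
Set SMC = demand: 3.76 + 4.52q = 144.84 - 2.74q → q* = 19.4325.
The Pigouvian tax equals MEC at q*: 1.11 + 1.14×19.4325 = 23.2631.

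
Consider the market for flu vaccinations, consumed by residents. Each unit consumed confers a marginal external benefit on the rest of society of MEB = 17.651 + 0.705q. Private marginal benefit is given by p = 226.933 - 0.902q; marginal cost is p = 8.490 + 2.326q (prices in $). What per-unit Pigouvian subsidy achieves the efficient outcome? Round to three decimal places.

subsidy = $83.623 per unit

Social marginal benefit = demand + MEB = 244.584 - 0.197q.
Set SMB = MC: 244.584 - 0.197q = 8.490 + 2.326q → q* = 93.5767.
The Pigouvian subsidy equals MEB at q*: 17.651 + 0.705×93.5767 = 83.6226.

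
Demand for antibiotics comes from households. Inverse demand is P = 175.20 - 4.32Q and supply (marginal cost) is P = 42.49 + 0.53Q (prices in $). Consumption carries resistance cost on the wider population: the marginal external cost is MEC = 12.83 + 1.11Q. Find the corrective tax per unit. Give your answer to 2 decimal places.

Social marginal benefit = demand − MEC = 162.37 - 5.43Q.
Set SMB = MC: 162.37 - 5.43Q = 42.49 + 0.53Q → Q* = 20.1141.
The Pigouvian tax equals MEC at Q*: 12.83 + 1.11×20.1141 = 35.1567.

tax = $35.16 per unit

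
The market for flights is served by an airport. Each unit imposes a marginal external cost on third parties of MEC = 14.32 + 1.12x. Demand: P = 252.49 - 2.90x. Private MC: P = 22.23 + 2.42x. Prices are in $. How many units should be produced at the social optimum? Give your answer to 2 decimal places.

x* = 33.53

Social marginal cost = private MC + MEC = 36.55 + 3.54x.
Set SMC = demand: 36.55 + 3.54x = 252.49 - 2.90x → x* = 33.5311.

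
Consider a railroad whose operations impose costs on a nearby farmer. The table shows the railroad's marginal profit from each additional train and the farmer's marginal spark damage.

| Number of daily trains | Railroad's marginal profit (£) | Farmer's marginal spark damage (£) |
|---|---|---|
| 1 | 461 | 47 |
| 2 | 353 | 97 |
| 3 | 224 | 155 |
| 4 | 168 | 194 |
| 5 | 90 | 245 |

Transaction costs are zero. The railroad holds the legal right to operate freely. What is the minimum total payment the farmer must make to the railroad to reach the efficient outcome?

£258

Left alone the railroad would choose level 5 (marginal profit stays positive).
Efficient level: k* = 3 (marginal profit ≥ marginal spark damage through 3).
The farmer must at least cover the railroad's forgone profit from cutting 5→3: 168 + 90 = 258.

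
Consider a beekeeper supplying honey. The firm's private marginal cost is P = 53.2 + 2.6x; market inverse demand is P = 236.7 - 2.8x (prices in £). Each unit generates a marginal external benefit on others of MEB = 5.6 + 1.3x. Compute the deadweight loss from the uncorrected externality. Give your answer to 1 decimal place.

Market equilibrium (private): 53.2 + 2.6x = 236.7 - 2.8x → x_m = 33.9815.
Social marginal cost = private MC − MEB = 47.6 + 1.3x.
Set SMC = demand: 47.6 + 1.3x = 236.7 - 2.8x → x* = 46.1220.
The loss is the area between SMC and demand from x* to x_m; with linear curves that's a triangle of height MEB(x_m).
DWL = ½ × 12.1405 × 49.7759 = 302.1522.

DWL = £302.2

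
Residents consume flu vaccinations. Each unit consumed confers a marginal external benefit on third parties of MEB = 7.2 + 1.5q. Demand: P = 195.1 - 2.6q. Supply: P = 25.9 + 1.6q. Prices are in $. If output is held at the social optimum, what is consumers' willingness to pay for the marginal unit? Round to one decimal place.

Social marginal benefit = demand + MEB = 202.3 - 1.1q.
Set SMB = MC: 202.3 - 1.1q = 25.9 + 1.6q → q* = 65.3333.
Consumer price on the demand curve at q*: 195.1 − 2.6×65.3333 = 25.2334.

P = $25.2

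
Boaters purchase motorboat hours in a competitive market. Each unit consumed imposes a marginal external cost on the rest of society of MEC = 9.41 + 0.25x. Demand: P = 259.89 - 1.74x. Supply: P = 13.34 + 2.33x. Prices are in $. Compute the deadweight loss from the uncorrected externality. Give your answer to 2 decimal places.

Market equilibrium (private): 13.34 + 2.33x = 259.89 - 1.74x → x_m = 60.5774.
Social marginal benefit = demand − MEC = 250.48 - 1.99x.
Set SMB = MC: 250.48 - 1.99x = 13.34 + 2.33x → x* = 54.8935.
Height of the DWL triangle at x_m is MC(x_m) − SMB(x_m) = MEC(x_m) = 24.5543.
DWL = ½ × 5.6839 × 24.5543 = 69.7821.

DWL = $69.78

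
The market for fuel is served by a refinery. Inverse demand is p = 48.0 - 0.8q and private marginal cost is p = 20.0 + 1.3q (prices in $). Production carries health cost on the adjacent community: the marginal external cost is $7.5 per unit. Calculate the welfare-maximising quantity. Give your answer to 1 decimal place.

q* = 9.8

Social marginal cost = private MC + MEC = 27.5 + 1.3q.
Set SMC = demand: 27.5 + 1.3q = 48.0 - 0.8q → q* = 9.7619.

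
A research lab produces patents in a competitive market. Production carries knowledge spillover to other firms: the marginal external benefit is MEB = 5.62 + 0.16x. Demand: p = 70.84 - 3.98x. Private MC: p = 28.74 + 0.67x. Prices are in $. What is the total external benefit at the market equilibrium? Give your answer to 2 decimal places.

$57.44

Market equilibrium (private): 28.74 + 0.67x = 70.84 - 3.98x → x_m = 9.0538.
Total external benefit = ∫₀^{x_m} (5.62 + 0.16x) dx = 5.62×9.0538 + ½×0.16×9.0538² = 57.4401.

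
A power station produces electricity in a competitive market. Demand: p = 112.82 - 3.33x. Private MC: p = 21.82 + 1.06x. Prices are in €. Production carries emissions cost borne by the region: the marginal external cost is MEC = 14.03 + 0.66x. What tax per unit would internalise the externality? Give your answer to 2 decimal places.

tax = €24.09 per unit

Social marginal cost = private MC + MEC = 35.85 + 1.72x.
Set SMC = demand: 35.85 + 1.72x = 112.82 - 3.33x → x* = 15.2416.
The Pigouvian tax equals MEC at x*: 14.03 + 0.66×15.2416 = 24.0895.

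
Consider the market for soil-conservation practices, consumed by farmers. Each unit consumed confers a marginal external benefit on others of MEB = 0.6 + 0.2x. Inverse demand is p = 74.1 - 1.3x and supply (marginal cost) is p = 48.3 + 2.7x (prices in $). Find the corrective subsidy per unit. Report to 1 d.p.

subsidy = $2.0 per unit

Social marginal benefit = demand + MEB = 74.7 - 1.1x.
Set SMB = MC: 74.7 - 1.1x = 48.3 + 2.7x → x* = 6.9474.
The Pigouvian subsidy equals MEB at x*: 0.6 + 0.2×6.9474 = 1.9895.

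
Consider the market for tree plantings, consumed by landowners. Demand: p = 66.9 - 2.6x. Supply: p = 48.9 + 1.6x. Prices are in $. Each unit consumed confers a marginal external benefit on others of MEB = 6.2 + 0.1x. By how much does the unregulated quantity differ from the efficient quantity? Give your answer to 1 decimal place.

1.6 units

Market equilibrium (private): 48.9 + 1.6x = 66.9 - 2.6x → x_m = 4.2857.
Social marginal benefit = demand + MEB = 73.1 - 2.5x.
Set SMB = MC: 73.1 - 2.5x = 48.9 + 1.6x → x* = 5.9024.
Gap = |4.2857 − 5.9024| = 1.6167.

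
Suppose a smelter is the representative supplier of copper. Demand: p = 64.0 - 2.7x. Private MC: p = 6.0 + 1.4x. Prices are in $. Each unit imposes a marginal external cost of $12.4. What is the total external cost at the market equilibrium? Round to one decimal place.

$175.4

Market equilibrium (private): 6.0 + 1.4x = 64.0 - 2.7x → x_m = 14.1463.
Total external cost = MEC × x_m = 12.4 × 14.1463 = 175.4141.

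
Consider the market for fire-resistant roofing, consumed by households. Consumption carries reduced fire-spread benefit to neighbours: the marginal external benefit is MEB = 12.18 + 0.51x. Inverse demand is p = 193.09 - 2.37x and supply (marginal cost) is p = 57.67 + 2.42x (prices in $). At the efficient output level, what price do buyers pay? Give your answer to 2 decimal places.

P = $111.36

Social marginal benefit = demand + MEB = 205.27 - 1.86x.
Set SMB = MC: 205.27 - 1.86x = 57.67 + 2.42x → x* = 34.4860.
Consumer price on the demand curve at x*: 193.09 − 2.37×34.4860 = 111.3582.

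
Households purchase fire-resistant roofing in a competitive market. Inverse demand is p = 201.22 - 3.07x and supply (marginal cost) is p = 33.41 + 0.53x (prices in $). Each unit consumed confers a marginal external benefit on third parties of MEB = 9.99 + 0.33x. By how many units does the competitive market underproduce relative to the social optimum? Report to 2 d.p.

Market equilibrium (private): 33.41 + 0.53x = 201.22 - 3.07x → x_m = 46.6139.
Social marginal benefit = demand + MEB = 211.21 - 2.74x.
Set SMB = MC: 211.21 - 2.74x = 33.41 + 0.53x → x* = 54.3731.
Gap = |46.6139 − 54.3731| = 7.7592.

7.76 units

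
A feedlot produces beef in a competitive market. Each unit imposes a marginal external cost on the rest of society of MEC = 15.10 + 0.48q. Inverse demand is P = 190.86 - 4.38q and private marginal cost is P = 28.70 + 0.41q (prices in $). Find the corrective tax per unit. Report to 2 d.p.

tax = $28.49 per unit

Social marginal cost = private MC + MEC = 43.80 + 0.89q.
Set SMC = demand: 43.80 + 0.89q = 190.86 - 4.38q → q* = 27.9051.
The Pigouvian tax equals MEC at q*: 15.10 + 0.48×27.9051 = 28.4944.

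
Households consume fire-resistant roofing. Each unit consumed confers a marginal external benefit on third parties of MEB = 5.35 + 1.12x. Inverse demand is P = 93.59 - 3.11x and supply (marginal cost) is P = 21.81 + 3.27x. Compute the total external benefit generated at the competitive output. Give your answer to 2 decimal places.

131.08

Market equilibrium (private): 21.81 + 3.27x = 93.59 - 3.11x → x_m = 11.2508.
Total external benefit = ∫₀^{x_m} (5.35 + 1.12x) dx = 5.35×11.2508 + ½×1.12×11.2508² = 131.0769.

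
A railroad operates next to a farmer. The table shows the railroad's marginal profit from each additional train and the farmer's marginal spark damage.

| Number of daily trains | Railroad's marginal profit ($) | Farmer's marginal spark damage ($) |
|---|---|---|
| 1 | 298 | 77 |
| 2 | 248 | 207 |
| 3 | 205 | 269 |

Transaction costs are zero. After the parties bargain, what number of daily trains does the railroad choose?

2

Bargaining reaches the level where marginal profit last exceeds marginal spark damage.
That holds through level 2 (248 ≥ 207) but not at 3 (205 < 269).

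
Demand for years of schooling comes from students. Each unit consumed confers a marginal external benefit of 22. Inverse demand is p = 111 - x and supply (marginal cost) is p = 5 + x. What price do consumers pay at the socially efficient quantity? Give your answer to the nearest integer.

Social marginal benefit = demand + MEB = 133 - x.
Set SMB = MC: 133 - x = 5 + x → x* = 64.0000.
Consumer price on the demand curve at x*: 111 − 1×64.0000 = 47.0000.

P = 47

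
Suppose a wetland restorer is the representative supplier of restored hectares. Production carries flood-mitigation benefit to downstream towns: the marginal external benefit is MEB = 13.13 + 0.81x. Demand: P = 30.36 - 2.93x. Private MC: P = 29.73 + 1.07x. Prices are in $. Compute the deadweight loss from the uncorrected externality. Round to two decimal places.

Market equilibrium (private): 29.73 + 1.07x = 30.36 - 2.93x → x_m = 0.1575.
Social marginal cost = private MC − MEB = 16.60 + 0.26x.
Set SMC = demand: 16.60 + 0.26x = 30.36 - 2.93x → x* = 4.3135.
Between x* and x_m the wedge demand − SMC runs linearly from 0 to MEB(x_m), so the loss is a triangle.
DWL = ½ × 4.1560 × 13.2576 = 27.5493.

DWL = $27.55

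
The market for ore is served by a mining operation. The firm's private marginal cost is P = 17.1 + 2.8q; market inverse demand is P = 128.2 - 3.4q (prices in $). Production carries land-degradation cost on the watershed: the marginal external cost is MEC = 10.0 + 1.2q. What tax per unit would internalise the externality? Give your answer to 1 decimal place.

Social marginal cost = private MC + MEC = 27.1 + 4.0q.
Set SMC = demand: 27.1 + 4.0q = 128.2 - 3.4q → q* = 13.6622.
The Pigouvian tax equals MEC at q*: 10.0 + 1.2×13.6622 = 26.3946.

tax = $26.4 per unit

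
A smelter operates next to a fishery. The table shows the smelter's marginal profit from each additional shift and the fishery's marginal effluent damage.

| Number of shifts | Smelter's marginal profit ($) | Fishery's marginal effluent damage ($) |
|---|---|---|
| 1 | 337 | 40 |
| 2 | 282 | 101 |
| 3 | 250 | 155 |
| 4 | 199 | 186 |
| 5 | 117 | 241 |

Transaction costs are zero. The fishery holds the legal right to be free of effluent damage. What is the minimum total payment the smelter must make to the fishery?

$482

Efficient level: marginal profit ≥ marginal effluent damage through level 4, so k* = 4.
With the fishery holding the right, the smelter must at least compensate total damage at k*: 40 + 101 + 155 + 186 = 482.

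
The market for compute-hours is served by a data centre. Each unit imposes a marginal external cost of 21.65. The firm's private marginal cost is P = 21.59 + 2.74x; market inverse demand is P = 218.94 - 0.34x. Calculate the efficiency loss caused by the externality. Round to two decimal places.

Market equilibrium (private): 21.59 + 2.74x = 218.94 - 0.34x → x_m = 64.0747.
Social marginal cost = private MC + MEC = 43.24 + 2.74x.
Set SMC = demand: 43.24 + 2.74x = 218.94 - 0.34x → x* = 57.0455.
The welfare-loss triangle has base |x_m − x*| and height MEC(x_m) (the vertical gap between SMC and demand is zero at x* and MEC at x_m).
DWL = ½ × 7.0292 × 21.6500 = 76.0911.

DWL = 76.09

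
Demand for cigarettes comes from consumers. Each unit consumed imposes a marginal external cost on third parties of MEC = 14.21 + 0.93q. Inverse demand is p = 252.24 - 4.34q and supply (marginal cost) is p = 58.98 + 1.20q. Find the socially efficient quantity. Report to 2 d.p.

q* = 27.67

Social marginal benefit = demand − MEC = 238.03 - 5.27q.
Set SMB = MC: 238.03 - 5.27q = 58.98 + 1.20q → q* = 27.6739.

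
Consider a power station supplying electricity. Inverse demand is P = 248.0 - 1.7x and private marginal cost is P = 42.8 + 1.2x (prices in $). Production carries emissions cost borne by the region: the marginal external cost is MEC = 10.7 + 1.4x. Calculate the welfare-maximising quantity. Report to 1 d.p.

x* = 45.2

Social marginal cost = private MC + MEC = 53.5 + 2.6x.
Set SMC = demand: 53.5 + 2.6x = 248.0 - 1.7x → x* = 45.2326.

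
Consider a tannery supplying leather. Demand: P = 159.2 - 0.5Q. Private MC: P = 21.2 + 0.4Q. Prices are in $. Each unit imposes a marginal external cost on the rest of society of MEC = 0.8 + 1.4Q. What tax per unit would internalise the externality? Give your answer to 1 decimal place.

tax = $84.3 per unit

Social marginal cost = private MC + MEC = 22.0 + 1.8Q.
Set SMC = demand: 22.0 + 1.8Q = 159.2 - 0.5Q → Q* = 59.6522.
The Pigouvian tax equals MEC at Q*: 0.8 + 1.4×59.6522 = 84.3131.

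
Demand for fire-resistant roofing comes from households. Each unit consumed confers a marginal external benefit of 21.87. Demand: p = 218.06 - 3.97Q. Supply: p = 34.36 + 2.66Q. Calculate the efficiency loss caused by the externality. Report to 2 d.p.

DWL = 36.07

Market equilibrium (private): 34.36 + 2.66Q = 218.06 - 3.97Q → Q_m = 27.7074.
Social marginal benefit = demand + MEB = 239.93 - 3.97Q.
Set SMB = MC: 239.93 - 3.97Q = 34.36 + 2.66Q → Q* = 31.0060.
Height of the DWL triangle at Q_m is SMB(Q_m) − MC(Q_m) = MEB(Q_m) = 21.8700.
DWL = ½ × 3.2986 × 21.8700 = 36.0702.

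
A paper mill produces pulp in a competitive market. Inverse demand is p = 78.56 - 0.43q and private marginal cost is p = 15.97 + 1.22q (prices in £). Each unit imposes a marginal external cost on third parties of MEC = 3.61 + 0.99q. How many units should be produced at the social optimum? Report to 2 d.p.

q* = 22.34

Social marginal cost = private MC + MEC = 19.58 + 2.21q.
Set SMC = demand: 19.58 + 2.21q = 78.56 - 0.43q → q* = 22.3409.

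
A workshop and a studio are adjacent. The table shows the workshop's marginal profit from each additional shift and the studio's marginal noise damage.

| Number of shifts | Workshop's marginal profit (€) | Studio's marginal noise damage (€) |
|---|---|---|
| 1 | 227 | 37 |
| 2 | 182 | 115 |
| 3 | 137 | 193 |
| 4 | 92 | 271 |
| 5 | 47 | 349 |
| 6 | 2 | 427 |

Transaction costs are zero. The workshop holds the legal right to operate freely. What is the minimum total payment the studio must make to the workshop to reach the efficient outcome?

Left alone the workshop would choose level 6 (marginal profit stays positive).
Efficient level: k* = 2 (marginal profit ≥ marginal noise damage through 2).
The studio must at least cover the workshop's forgone profit from cutting 6→2: 137 + 92 + 47 + 2 = 278.

€278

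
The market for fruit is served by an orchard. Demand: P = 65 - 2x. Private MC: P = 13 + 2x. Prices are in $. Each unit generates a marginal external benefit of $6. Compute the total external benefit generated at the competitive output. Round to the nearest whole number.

Market equilibrium (private): 13 + 2x = 65 - 2x → x_m = 13.0000.
Total external benefit = MEB × x_m = 6 × 13.0000 = 78.0000.

$78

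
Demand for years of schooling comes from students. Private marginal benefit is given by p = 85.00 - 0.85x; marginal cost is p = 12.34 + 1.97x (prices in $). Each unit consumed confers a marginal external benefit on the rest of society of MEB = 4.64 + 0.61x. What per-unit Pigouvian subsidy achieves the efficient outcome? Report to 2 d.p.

subsidy = $25.98 per unit

Social marginal benefit = demand + MEB = 89.64 - 0.24x.
Set SMB = MC: 89.64 - 0.24x = 12.34 + 1.97x → x* = 34.9774.
The Pigouvian subsidy equals MEB at x*: 4.64 + 0.61×34.9774 = 25.9762.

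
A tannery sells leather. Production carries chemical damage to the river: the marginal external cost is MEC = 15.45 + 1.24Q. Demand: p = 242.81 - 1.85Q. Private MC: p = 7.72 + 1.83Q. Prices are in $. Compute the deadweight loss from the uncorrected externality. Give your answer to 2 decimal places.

Market equilibrium (private): 7.72 + 1.83Q = 242.81 - 1.85Q → Q_m = 63.8832.
Social marginal cost = private MC + MEC = 23.17 + 3.07Q.
Set SMC = demand: 23.17 + 3.07Q = 242.81 - 1.85Q → Q* = 44.6423.
Between Q* and Q_m the wedge SMC − demand runs linearly from 0 to MEC(Q_m), so the loss is a triangle.
DWL = ½ × 19.2409 × 94.6651 = 910.7209.

DWL = $910.72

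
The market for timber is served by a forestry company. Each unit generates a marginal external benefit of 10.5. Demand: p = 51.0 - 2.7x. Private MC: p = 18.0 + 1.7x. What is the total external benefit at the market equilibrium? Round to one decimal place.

78.8

Market equilibrium (private): 18.0 + 1.7x = 51.0 - 2.7x → x_m = 7.5000.
Total external benefit = MEB × x_m = 10.5 × 7.5000 = 78.7500.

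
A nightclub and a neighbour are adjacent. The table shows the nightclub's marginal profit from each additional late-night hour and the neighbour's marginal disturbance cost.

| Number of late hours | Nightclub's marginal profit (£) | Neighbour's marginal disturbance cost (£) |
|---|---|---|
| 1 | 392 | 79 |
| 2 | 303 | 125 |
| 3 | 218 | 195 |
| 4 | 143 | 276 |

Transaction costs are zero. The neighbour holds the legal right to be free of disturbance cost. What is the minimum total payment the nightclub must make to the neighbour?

£399

Efficient level: marginal profit ≥ marginal disturbance cost through level 3, so k* = 3.
With the neighbour holding the right, the nightclub must at least compensate total damage at k*: 79 + 125 + 195 = 399.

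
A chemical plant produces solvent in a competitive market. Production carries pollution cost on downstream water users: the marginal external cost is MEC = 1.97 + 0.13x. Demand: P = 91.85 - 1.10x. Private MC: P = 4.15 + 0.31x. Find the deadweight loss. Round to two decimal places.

DWL = 32.83

Market equilibrium (private): 4.15 + 0.31x = 91.85 - 1.10x → x_m = 62.1986.
Social marginal cost = private MC + MEC = 6.12 + 0.44x.
Set SMC = demand: 6.12 + 0.44x = 91.85 - 1.10x → x* = 55.6688.
Height of the DWL triangle at x_m is SMC(x_m) − demand(x_m) = MEC(x_m) = 10.0558.
DWL = ½ × 6.5298 × 10.0558 = 32.8312.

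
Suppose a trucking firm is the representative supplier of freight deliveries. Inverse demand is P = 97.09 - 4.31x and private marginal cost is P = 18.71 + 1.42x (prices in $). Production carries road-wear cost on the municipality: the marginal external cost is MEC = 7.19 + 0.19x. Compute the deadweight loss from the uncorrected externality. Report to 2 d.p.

DWL = $8.09

Market equilibrium (private): 18.71 + 1.42x = 97.09 - 4.31x → x_m = 13.6789.
Social marginal cost = private MC + MEC = 25.90 + 1.61x.
Set SMC = demand: 25.90 + 1.61x = 97.09 - 4.31x → x* = 12.0253.
The welfare-loss triangle has base |x_m − x*| and height MEC(x_m) (the vertical gap between SMC and demand is zero at x* and MEC at x_m).
DWL = ½ × 1.6536 × 9.7890 = 8.0935.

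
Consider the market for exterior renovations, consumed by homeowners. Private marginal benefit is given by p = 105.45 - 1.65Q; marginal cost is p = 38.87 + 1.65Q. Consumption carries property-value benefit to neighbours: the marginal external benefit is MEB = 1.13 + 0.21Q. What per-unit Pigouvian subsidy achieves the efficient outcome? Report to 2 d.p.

Social marginal benefit = demand + MEB = 106.58 - 1.44Q.
Set SMB = MC: 106.58 - 1.44Q = 38.87 + 1.65Q → Q* = 21.9126.
The Pigouvian subsidy equals MEB at Q*: 1.13 + 0.21×21.9126 = 5.7316.

subsidy = 5.73 per unit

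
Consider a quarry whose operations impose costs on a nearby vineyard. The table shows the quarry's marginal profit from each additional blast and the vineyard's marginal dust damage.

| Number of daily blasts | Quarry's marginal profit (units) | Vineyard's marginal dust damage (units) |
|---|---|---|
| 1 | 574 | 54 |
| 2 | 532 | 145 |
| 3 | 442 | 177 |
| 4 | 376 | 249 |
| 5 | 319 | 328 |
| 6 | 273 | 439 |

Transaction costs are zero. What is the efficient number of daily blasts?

Bargaining reaches the level where marginal profit last exceeds marginal dust damage.
That holds through level 4 (376 ≥ 249) but not at 5 (319 < 328).

4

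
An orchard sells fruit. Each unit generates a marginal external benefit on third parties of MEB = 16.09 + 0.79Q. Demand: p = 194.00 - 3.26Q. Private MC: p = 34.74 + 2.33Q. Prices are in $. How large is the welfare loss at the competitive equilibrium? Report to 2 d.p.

DWL = $155.18

Market equilibrium (private): 34.74 + 2.33Q = 194.00 - 3.26Q → Q_m = 28.4902.
Social marginal cost = private MC − MEB = 18.65 + 1.54Q.
Set SMC = demand: 18.65 + 1.54Q = 194.00 - 3.26Q → Q* = 36.5313.
Between Q* and Q_m the wedge demand − SMC runs linearly from 0 to MEB(Q_m), so the loss is a triangle.
DWL = ½ × 8.0411 × 38.5972 = 155.1820.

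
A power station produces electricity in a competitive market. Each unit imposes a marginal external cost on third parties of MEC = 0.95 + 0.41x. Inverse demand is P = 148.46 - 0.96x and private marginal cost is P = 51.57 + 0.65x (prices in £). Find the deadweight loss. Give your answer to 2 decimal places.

DWL = £162.52

Market equilibrium (private): 51.57 + 0.65x = 148.46 - 0.96x → x_m = 60.1801.
Social marginal cost = private MC + MEC = 52.52 + 1.06x.
Set SMC = demand: 52.52 + 1.06x = 148.46 - 0.96x → x* = 47.4950.
Height of the DWL triangle at x_m is SMC(x_m) − demand(x_m) = MEC(x_m) = 25.6239.
DWL = ½ × 12.6851 × 25.6239 = 162.5209.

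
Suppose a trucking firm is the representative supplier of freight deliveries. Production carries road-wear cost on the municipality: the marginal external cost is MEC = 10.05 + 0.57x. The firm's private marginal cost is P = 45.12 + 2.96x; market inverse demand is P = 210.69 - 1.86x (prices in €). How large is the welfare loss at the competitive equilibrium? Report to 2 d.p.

DWL = €81.44

Market equilibrium (private): 45.12 + 2.96x = 210.69 - 1.86x → x_m = 34.3506.
Social marginal cost = private MC + MEC = 55.17 + 3.53x.
Set SMC = demand: 55.17 + 3.53x = 210.69 - 1.86x → x* = 28.8534.
The welfare-loss triangle has base |x_m − x*| and height MEC(x_m) (the vertical gap between SMC and demand is zero at x* and MEC at x_m).
DWL = ½ × 5.4972 × 29.6299 = 81.4407.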